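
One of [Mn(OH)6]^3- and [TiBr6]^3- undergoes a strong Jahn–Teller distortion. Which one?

[Mn(OH)6]^3-: Summing ligand charges against the −3 overall charge gives an oxidation state of +3 for manganese. Manganese is a group-7 element; Mn(III) is therefore d⁴. Hydroxide is a weak-field ligand for a first-row metal, so the complex is high-spin. The t₂g³e_g¹ (high-spin) configuration has an unevenly filled e_g set; the Jahn–Teller theorem predicts a tetragonal distortion (typically axial elongation) to lift the degeneracy.
[TiBr6]^3-: Ligand charges: each bromide is −1. With an overall charge of −3 the titanium centre must be in the +3 oxidation state. Ti sits in group 4, so the d-electron count is 4 − 3 = 1. The d¹ configuration leaves the e_g set evenly filled (or empty) — no strong Jahn–Teller driving force.

[Mn(OH)6]^3-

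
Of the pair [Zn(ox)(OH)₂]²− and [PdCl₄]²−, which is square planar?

For [Zn(ox)(OH)₂]²−: Ligand charges: each oxalate is −2; each hydroxide is −1. With an overall charge of −2 the zinc centre must be in the +2 oxidation state. Group 12 minus oxidation state 2 gives a d¹⁰ configuration. A d¹⁰ ion has no crystal-field stabilisation preference between square planar and tetrahedral, so four ligands adopt the sterically favoured tetrahedral geometry. → tetrahedral.
For [PdCl₄]²−: Summing ligand charges against the −2 overall charge gives an oxidation state of +2 for palladium. Group 10 minus oxidation state 2 gives a d⁸ configuration. A 4d d⁸ ion has a large crystal-field splitting; square planar leaves the high-energy d_{x²−y²} orbital empty and maximises CFSE. → square planar.

[PdCl₄]²−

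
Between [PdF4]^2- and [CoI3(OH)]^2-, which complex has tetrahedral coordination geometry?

[CoI3(OH)]^2-

For [PdF4]^2-: Each fluoride is −1; balancing the −2 overall charge requires Pd(II). Pd sits in group 10, so the d-electron count is 10 − 2 = 8. A 4d d⁸ ion has a large crystal-field splitting; square planar leaves the high-energy d_{x²−y²} orbital empty and maximises CFSE. → square planar.
For [CoI3(OH)]^2-: Summing ligand charges against the −2 overall charge gives an oxidation state of +2 for cobalt. Group 9 minus oxidation state 2 gives a d⁷ configuration. For a high-spin 3d d⁷ ion with weak-field ligands the small Δₜ gives little square-planar CFSE advantage, so four ligands adopt the sterically favoured tetrahedral geometry. → tetrahedral.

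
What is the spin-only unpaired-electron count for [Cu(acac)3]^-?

Summing ligand charges against the −1 overall charge gives an oxidation state of +2 for copper.
Cu sits in group 11, so the d-electron count is 11 − 2 = 9.
Counting donor atoms: 3×acetylacetonate (bidentate) → 6 donors. Coordination number = 6.
In an octahedral field the d⁹ configuration is t₂g⁶e_g³ (only one arrangement possible), giving 1 unpaired electron.

1 unpaired electron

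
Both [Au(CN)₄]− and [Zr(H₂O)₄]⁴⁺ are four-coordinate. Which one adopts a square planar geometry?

For [Au(CN)₄]−: Ligand charges: each cyanide is −1. With an overall charge of −1 the gold centre must be in the +3 oxidation state. Au sits in group 11, so the d-electron count is 11 − 3 = 8. A 5d d⁸ ion has a large crystal-field splitting; square planar leaves the high-energy d_{x²−y²} orbital empty and maximises CFSE. → square planar.
For [Zr(H₂O)₄]⁴⁺: Summing ligand charges against the +4 overall charge gives an oxidation state of +4 for zirconium. Zirconium is a group-4 element; Zr(IV) is therefore d⁰. A d⁰ ion has no crystal-field stabilisation preference between square planar and tetrahedral, so four ligands adopt the sterically favoured tetrahedral geometry. → tetrahedral.

[Au(CN)₄]−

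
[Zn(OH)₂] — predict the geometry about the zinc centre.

Summing ligand charges against the 0 overall charge gives an oxidation state of +2 for zinc.
Group 12 minus oxidation state 2 gives a d¹⁰ configuration.
Coordination number: 2.
A d¹⁰ ion with only two ligands adopts a linear arrangement (sp hybridisation; no CFSE preference).

linear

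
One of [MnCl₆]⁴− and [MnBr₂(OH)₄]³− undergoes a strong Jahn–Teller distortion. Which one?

[MnBr₂(OH)₄]³−

[MnCl₆]⁴−: Ligand charges: each chloride is −1. With an overall charge of −4 the manganese centre must be in the +2 oxidation state. Group 7 minus oxidation state 2 gives a d⁵ configuration. Chloride is a weak-field ligand for a first-row metal, so the complex is high-spin. The d⁵ configuration leaves the e_g set evenly filled (or empty) — no strong Jahn–Teller driving force.
[MnBr₂(OH)₄]³−: Each bromide is −1; each hydroxide is −1; balancing the −3 overall charge requires Mn(III). Manganese is a group-7 element; Mn(III) is therefore d⁴. Bromide and hydroxide are weak-field ligands for a first-row metal, so the complex is high-spin. The t₂g³e_g¹ (high-spin) configuration has an unevenly filled e_g set; the Jahn–Teller theorem predicts a tetragonal distortion (typically axial elongation) to lift the degeneracy.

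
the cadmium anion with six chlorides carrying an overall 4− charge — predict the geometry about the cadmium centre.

Ligand charges: each chloride is −1. With an overall charge of −4 the cadmium centre must be in the +2 oxidation state.
Group 12 minus oxidation state 2 gives a d¹⁰ configuration.
With 6 monodentate ligands the coordination number is 6.
Six donors around a single metal centre give an octahedral coordination sphere.

octahedral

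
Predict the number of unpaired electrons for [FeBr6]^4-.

Summing ligand charges against the −4 overall charge gives an oxidation state of +2 for iron.
Iron is a group-8 element; Fe(II) is therefore d⁶.
The spin state decides the count: Bromide is a weak-field ligand for a first-row metal, so the complex is high-spin.
An octahedral high-spin d⁶ ion is t₂g⁴e_g², giving 4 unpaired electrons.

4 unpaired electrons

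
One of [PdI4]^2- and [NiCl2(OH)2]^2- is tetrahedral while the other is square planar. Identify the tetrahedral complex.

For [PdI4]^2-: Summing ligand charges against the −2 overall charge gives an oxidation state of +2 for palladium. Group 10 minus oxidation state 2 gives a d⁸ configuration. A 4d d⁸ ion has a large crystal-field splitting; square planar leaves the high-energy d_{x²−y²} orbital empty and maximises CFSE. → square planar.
For [NiCl2(OH)2]^2-: Summing ligand charges against the −2 overall charge gives an oxidation state of +2 for nickel. Ni sits in group 10, so the d-electron count is 10 − 2 = 8. Chloride and hydroxide are weak-field ligands. With weak-field ligands the CFSE gain from square planar is small, so a 3d d⁸ ion takes the sterically preferred tetrahedral geometry. → tetrahedral.

[NiCl2(OH)2]^2-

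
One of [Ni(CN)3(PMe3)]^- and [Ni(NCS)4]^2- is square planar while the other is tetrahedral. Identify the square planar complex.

For [Ni(CN)3(PMe3)]^-: Summing ligand charges against the −1 overall charge gives an oxidation state of +2 for nickel. Group 10 minus oxidation state 2 gives a d⁸ configuration. Cyanide and trimethylphosphine are strong-field ligands (high in the spectrochemical series). A 3d d⁸ ion with strong-field ligands gains enough CFSE to favour square planar over tetrahedral. → square planar.
For [Ni(NCS)4]^2-: Ligand charges: each isothiocyanate is −1. With an overall charge of −2 the nickel centre must be in the +2 oxidation state. Group 10 minus oxidation state 2 gives a d⁸ configuration. Isothiocyanate is a weak-field ligand. With weak-field ligands the CFSE gain from square planar is small, so a 3d d⁸ ion takes the sterically preferred tetrahedral geometry. → tetrahedral.

[Ni(CN)3(PMe3)]^-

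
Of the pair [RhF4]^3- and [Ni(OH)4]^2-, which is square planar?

For [RhF4]^3-: Summing ligand charges against the −3 overall charge gives an oxidation state of +1 for rhodium. Rh sits in group 9, so the d-electron count is 9 − 1 = 8. A 4d d⁸ ion has a large crystal-field splitting; square planar leaves the high-energy d_{x²−y²} orbital empty and maximises CFSE. → square planar.
For [Ni(OH)4]^2-: Summing ligand charges against the −2 overall charge gives an oxidation state of +2 for nickel. Nickel is a group-10 element; Ni(II) is therefore d⁸. Hydroxide is a weak-field ligand. With weak-field ligands the CFSE gain from square planar is small, so a 3d d⁸ ion takes the sterically preferred tetrahedral geometry. → tetrahedral.

[RhF4]^3-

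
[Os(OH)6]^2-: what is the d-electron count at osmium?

Ligand charges: each hydroxide is −1. With an overall charge of −2 the osmium centre must be in the +4 oxidation state.
Os sits in group 8, so the d-electron count is 8 − 4 = 4.

d4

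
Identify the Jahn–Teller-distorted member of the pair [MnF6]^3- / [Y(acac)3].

[MnF6]^3-: Summing ligand charges against the −3 overall charge gives an oxidation state of +3 for manganese. Manganese is a group-7 element; Mn(III) is therefore d⁴. Fluoride is a weak-field ligand for a first-row metal, so the complex is high-spin. The t₂g³e_g¹ (high-spin) configuration has an unevenly filled e_g set; the Jahn–Teller theorem predicts a tetragonal distortion (typically axial elongation) to lift the degeneracy.
[Y(acac)3]: Summing ligand charges against the 0 overall charge gives an oxidation state of +3 for yttrium. Group 3 minus oxidation state 3 gives a d⁰ configuration. The d⁰ configuration leaves the e_g set evenly filled (or empty) — no strong Jahn–Teller driving force.

[MnF6]^3-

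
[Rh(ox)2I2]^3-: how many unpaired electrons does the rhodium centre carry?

Ligand charges: each oxalate is −2; each iodide is −1. With an overall charge of −3 the rhodium centre must be in the +3 oxidation state.
Rh sits in group 9, so the d-electron count is 9 − 3 = 6.
Counting donor atoms: 2×oxalate (bidentate) → 4 donors; 2×iodide (monodentate) → 2 donors. Coordination number = 6.
The spin state decides the count: a 4d ion has a large Δₒ and is invariably low-spin.
An octahedral low-spin d⁶ ion is t₂g⁶e_g⁰, giving 0 unpaired electrons.

0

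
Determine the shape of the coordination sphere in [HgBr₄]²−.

Ligand charges: each bromide is −1. With an overall charge of −2 the mercury centre must be in the +2 oxidation state.
Group 12 minus oxidation state 2 gives a d¹⁰ configuration.
Coordination number: 4.
A d¹⁰ ion has no crystal-field stabilisation preference between square planar and tetrahedral, so four ligands adopt the sterically favoured tetrahedral geometry.

tetrahedral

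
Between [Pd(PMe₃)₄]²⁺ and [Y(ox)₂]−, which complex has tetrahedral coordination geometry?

For [Pd(PMe₃)₄]²⁺: Ligand charges: trimethylphosphine is neutral. With an overall charge of +2 the palladium centre must be in the +2 oxidation state. Pd sits in group 10, so the d-electron count is 10 − 2 = 8. A 4d d⁸ ion has a large crystal-field splitting; square planar leaves the high-energy d_{x²−y²} orbital empty and maximises CFSE. → square planar.
For [Y(ox)₂]−: Each oxalate is −2; balancing the −1 overall charge requires Y(III). Group 3 minus oxidation state 3 gives a d⁰ configuration. A d⁰ ion has no crystal-field stabilisation preference between square planar and tetrahedral, so four ligands adopt the sterically favoured tetrahedral geometry. → tetrahedral.

[Y(ox)₂]−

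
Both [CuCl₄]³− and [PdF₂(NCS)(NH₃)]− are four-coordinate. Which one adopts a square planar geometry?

For [CuCl₄]³−: Each chloride is −1; balancing the −3 overall charge requires Cu(I). Cu sits in group 11, so the d-electron count is 11 − 1 = 10. A d¹⁰ ion has no crystal-field stabilisation preference between square planar and tetrahedral, so four ligands adopt the sterically favoured tetrahedral geometry. → tetrahedral.
For [PdF₂(NCS)(NH₃)]−: Each fluoride is −1; each isothiocyanate is −1; ammonia is neutral; balancing the −1 overall charge requires Pd(II). Palladium is a group-10 element; Pd(II) is therefore d⁸. A 4d d⁸ ion has a large crystal-field splitting; square planar leaves the high-energy d_{x²−y²} orbital empty and maximises CFSE. → square planar.

[PdF₂(NCS)(NH₃)]−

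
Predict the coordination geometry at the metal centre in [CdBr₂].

Ligand charges: each bromide is −1. With an overall charge of 0 the cadmium centre must be in the +2 oxidation state.
Cadmium is a group-12 element; Cd(II) is therefore d¹⁰.
With 2 monodentate ligands the coordination number is 2.
A d¹⁰ ion with only two ligands adopts a linear arrangement (sp hybridisation; no CFSE preference).

linear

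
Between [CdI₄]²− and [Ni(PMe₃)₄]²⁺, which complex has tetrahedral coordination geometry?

[CdI₄]²−

For [CdI₄]²−: Summing ligand charges against the −2 overall charge gives an oxidation state of +2 for cadmium. Cadmium is a group-12 element; Cd(II) is therefore d¹⁰. A d¹⁰ ion has no crystal-field stabilisation preference between square planar and tetrahedral, so four ligands adopt the sterically favoured tetrahedral geometry. → tetrahedral.
For [Ni(PMe₃)₄]²⁺: Trimethylphosphine is neutral; balancing the +2 overall charge requires Ni(II). Ni sits in group 10, so the d-electron count is 10 − 2 = 8. Trimethylphosphine is a strong-field ligand (high in the spectrochemical series). A 3d d⁸ ion with strong-field ligands gains enough CFSE to favour square planar over tetrahedral. → square planar.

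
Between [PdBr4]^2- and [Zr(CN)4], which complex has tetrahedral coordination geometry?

For [PdBr4]^2-: Ligand charges: each bromide is −1. With an overall charge of −2 the palladium centre must be in the +2 oxidation state. Pd sits in group 10, so the d-electron count is 10 − 2 = 8. A 4d d⁸ ion has a large crystal-field splitting; square planar leaves the high-energy d_{x²−y²} orbital empty and maximises CFSE. → square planar.
For [Zr(CN)4]: Each cyanide is −1; balancing the 0 overall charge requires Zr(IV). Zirconium is a group-4 element; Zr(IV) is therefore d⁰. A d⁰ ion has no crystal-field stabilisation preference between square planar and tetrahedral, so four ligands adopt the sterically favoured tetrahedral geometry. → tetrahedral.

[Zr(CN)4]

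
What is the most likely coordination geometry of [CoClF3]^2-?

tetrahedral

Ligand charges: each chloride is −1; each fluoride is −1. With an overall charge of −2 the cobalt centre must be in the +2 oxidation state.
Group 9 minus oxidation state 2 gives a d⁷ configuration.
Coordination number: 4.
Chloride and fluoride are weak-field ligands.
For a high-spin 3d d⁷ ion with weak-field ligands the small Δₜ gives little square-planar CFSE advantage, so four ligands adopt the sterically favoured tetrahedral geometry.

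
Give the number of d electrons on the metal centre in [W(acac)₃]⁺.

Each acetylacetonate is −1; balancing the +1 overall charge requires W(IV).
W sits in group 6, so the d-electron count is 6 − 4 = 2.

d²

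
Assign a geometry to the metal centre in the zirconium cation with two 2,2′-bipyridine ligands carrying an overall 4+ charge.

tetrahedral

2,2′-bipyridine is neutral; balancing the +4 overall charge requires Zr(IV).
Zirconium is a group-4 element; Zr(IV) is therefore d⁰.
Counting donor atoms: 2×2,2′-bipyridine (bidentate) → 4 donors. Coordination number = 4.
A d⁰ ion has no crystal-field stabilisation preference between square planar and tetrahedral, so four ligands adopt the sterically favoured tetrahedral geometry.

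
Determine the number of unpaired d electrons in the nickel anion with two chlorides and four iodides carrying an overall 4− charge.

Each chloride is −1; each iodide is −1; balancing the −4 overall charge requires Ni(II).
Ni sits in group 10, so the d-electron count is 10 − 2 = 8.
In an octahedral field the d⁸ configuration is t₂g⁶e_g² (only one arrangement possible), giving 2 unpaired electrons.

2 unpaired electrons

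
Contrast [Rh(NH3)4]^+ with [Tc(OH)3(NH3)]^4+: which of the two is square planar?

[Rh(NH3)4]^+

For [Rh(NH3)4]^+: Ligand charges: ammonia is neutral. With an overall charge of +1 the rhodium centre must be in the +1 oxidation state. Rhodium is a group-9 element; Rh(I) is therefore d⁸. A 4d d⁸ ion has a large crystal-field splitting; square planar leaves the high-energy d_{x²−y²} orbital empty and maximises CFSE. → square planar.
For [Tc(OH)3(NH3)]^4+: Ligand charges: each hydroxide is −1; ammonia is neutral. With an overall charge of +4 the technetium centre must be in the +7 oxidation state. Technetium is a group-7 element; Tc(VII) is therefore d⁰. A d⁰ ion has no crystal-field stabilisation preference between square planar and tetrahedral, so four ligands adopt the sterically favoured tetrahedral geometry. → tetrahedral.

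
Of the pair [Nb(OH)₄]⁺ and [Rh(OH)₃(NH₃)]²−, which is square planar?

[Rh(OH)₃(NH₃)]²−

For [Nb(OH)₄]⁺: Each hydroxide is −1; balancing the +1 overall charge requires Nb(V). Group 5 minus oxidation state 5 gives a d⁰ configuration. A d⁰ ion has no crystal-field stabilisation preference between square planar and tetrahedral, so four ligands adopt the sterically favoured tetrahedral geometry. → tetrahedral.
For [Rh(OH)₃(NH₃)]²−: Summing ligand charges against the −2 overall charge gives an oxidation state of +1 for rhodium. Rhodium is a group-9 element; Rh(I) is therefore d⁸. A 4d d⁸ ion has a large crystal-field splitting; square planar leaves the high-energy d_{x²−y²} orbital empty and maximises CFSE. → square planar.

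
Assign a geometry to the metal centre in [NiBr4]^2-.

tetrahedral

Summing ligand charges against the −2 overall charge gives an oxidation state of +2 for nickel.
Group 10 minus oxidation state 2 gives a d⁸ configuration.
Coordination number: 4.
Bromide is a weak-field ligand.
With weak-field ligands the CFSE gain from square planar is small, so a 3d d⁸ ion takes the sterically preferred tetrahedral geometry.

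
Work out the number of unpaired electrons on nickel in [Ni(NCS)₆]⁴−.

Ligand charges: each isothiocyanate is −1. With an overall charge of −4 the nickel centre must be in the +2 oxidation state.
Ni sits in group 10, so the d-electron count is 10 − 2 = 8.
In an octahedral field the d⁸ configuration is t₂g⁶e_g² (only one arrangement possible), giving 2 unpaired electrons.

2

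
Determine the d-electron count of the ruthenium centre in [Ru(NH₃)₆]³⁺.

d5

Ligand charges: ammonia is neutral. With an overall charge of +3 the ruthenium centre must be in the +3 oxidation state.
Ruthenium is a group-8 element; Ru(III) is therefore d⁵.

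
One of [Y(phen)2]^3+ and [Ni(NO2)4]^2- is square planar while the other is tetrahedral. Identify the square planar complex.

[Ni(NO2)4]^2-

For [Y(phen)2]^3+: Ligand charges: 1,10-phenanthroline is neutral. With an overall charge of +3 the yttrium centre must be in the +3 oxidation state. Y sits in group 3, so the d-electron count is 3 − 3 = 0. A d⁰ ion has no crystal-field stabilisation preference between square planar and tetrahedral, so four ligands adopt the sterically favoured tetrahedral geometry. → tetrahedral.
For [Ni(NO2)4]^2-: Ligand charges: each nitro (N-bound nitrite) is −1. With an overall charge of −2 the nickel centre must be in the +2 oxidation state. Group 10 minus oxidation state 2 gives a d⁸ configuration. Nitro (N-bound nitrite) is a strong-field ligand (high in the spectrochemical series). A 3d d⁸ ion with strong-field ligands gains enough CFSE to favour square planar over tetrahedral. → square planar.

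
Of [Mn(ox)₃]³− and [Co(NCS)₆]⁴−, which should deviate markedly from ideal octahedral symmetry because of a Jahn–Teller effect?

[Mn(ox)₃]³−

[Mn(ox)₃]³−: Ligand charges: each oxalate is −2. With an overall charge of −3 the manganese centre must be in the +3 oxidation state. Group 7 minus oxidation state 3 gives a d⁴ configuration. Oxalate is a weak-field ligand for a first-row metal, so the complex is high-spin. The t₂g³e_g¹ (high-spin) configuration has an unevenly filled e_g set; the Jahn–Teller theorem predicts a tetragonal distortion (typically axial elongation) to lift the degeneracy.
[Co(NCS)₆]⁴−: Ligand charges: each isothiocyanate is −1. With an overall charge of −4 the cobalt centre must be in the +2 oxidation state. Co sits in group 9, so the d-electron count is 9 − 2 = 7. Isothiocyanate is a weak-field ligand for a first-row metal, so the complex is high-spin. The d⁷ configuration leaves the e_g set evenly filled (or empty) — no strong Jahn–Teller driving force.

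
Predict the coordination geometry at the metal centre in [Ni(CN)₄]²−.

Each cyanide is −1; balancing the −2 overall charge requires Ni(II).
Group 10 minus oxidation state 2 gives a d⁸ configuration.
With 4 monodentate ligands the coordination number is 4.
Cyanide is a strong-field ligand (high in the spectrochemical series).
A 3d d⁸ ion with strong-field ligands gains enough CFSE to favour square planar over tetrahedral.

square planar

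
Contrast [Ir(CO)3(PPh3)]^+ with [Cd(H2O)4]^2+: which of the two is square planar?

For [Ir(CO)3(PPh3)]^+: Ligand charges: carbonyl is neutral; triphenylphosphine is neutral. With an overall charge of +1 the iridium centre must be in the +1 oxidation state. Group 9 minus oxidation state 1 gives a d⁸ configuration. A 5d d⁸ ion has a large crystal-field splitting; square planar leaves the high-energy d_{x²−y²} orbital empty and maximises CFSE. → square planar.
For [Cd(H2O)4]^2+: Water is neutral; balancing the +2 overall charge requires Cd(II). Cd sits in group 12, so the d-electron count is 12 − 2 = 10. A d¹⁰ ion has no crystal-field stabilisation preference between square planar and tetrahedral, so four ligands adopt the sterically favoured tetrahedral geometry. → tetrahedral.

[Ir(CO)3(PPh3)]^+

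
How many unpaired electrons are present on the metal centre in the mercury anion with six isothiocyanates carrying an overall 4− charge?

0 unpaired electrons

Each isothiocyanate is −1; balancing the −4 overall charge requires Hg(II).
Mercury is a group-12 element; Hg(II) is therefore d¹⁰.
In an octahedral field the d¹⁰ configuration is t₂g⁶e_g⁴, giving 0 unpaired electrons.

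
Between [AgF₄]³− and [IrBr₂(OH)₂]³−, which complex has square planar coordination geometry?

[IrBr₂(OH)₂]³−

For [AgF₄]³−: Ligand charges: each fluoride is −1. With an overall charge of −3 the silver centre must be in the +1 oxidation state. Silver is a group-11 element; Ag(I) is therefore d¹⁰. A d¹⁰ ion has no crystal-field stabilisation preference between square planar and tetrahedral, so four ligands adopt the sterically favoured tetrahedral geometry. → tetrahedral.
For [IrBr₂(OH)₂]³−: Ligand charges: each bromide is −1; each hydroxide is −1. With an overall charge of −3 the iridium centre must be in the +1 oxidation state. Ir sits in group 9, so the d-electron count is 9 − 1 = 8. A 5d d⁸ ion has a large crystal-field splitting; square planar leaves the high-energy d_{x²−y²} orbital empty and maximises CFSE. → square planar.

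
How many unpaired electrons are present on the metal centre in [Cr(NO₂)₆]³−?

Summing ligand charges against the −3 overall charge gives an oxidation state of +3 for chromium.
Cr sits in group 6, so the d-electron count is 6 − 3 = 3.
In an octahedral field the d³ configuration is t₂g³e_g⁰ (only one arrangement possible), giving 3 unpaired electrons.

3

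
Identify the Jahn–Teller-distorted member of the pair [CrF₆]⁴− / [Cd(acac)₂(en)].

[CrF₆]⁴−

[CrF₆]⁴−: Each fluoride is −1; balancing the −4 overall charge requires Cr(II). Group 6 minus oxidation state 2 gives a d⁴ configuration. Fluoride is a weak-field ligand for a first-row metal, so the complex is high-spin. The t₂g³e_g¹ (high-spin) configuration has an unevenly filled e_g set; the Jahn–Teller theorem predicts a tetragonal distortion (typically axial elongation) to lift the degeneracy.
[Cd(acac)₂(en)]: Each acetylacetonate is −1; ethylenediamine is neutral; balancing the 0 overall charge requires Cd(II). Group 12 minus oxidation state 2 gives a d¹⁰ configuration. The d¹⁰ configuration leaves the e_g set evenly filled (or empty) — no strong Jahn–Teller driving force.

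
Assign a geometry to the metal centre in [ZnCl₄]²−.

tetrahedral

Each chloride is −1; balancing the −2 overall charge requires Zn(II).
Zn sits in group 12, so the d-electron count is 12 − 2 = 10.
With 4 monodentate ligands the coordination number is 4.
A d¹⁰ ion has no crystal-field stabilisation preference between square planar and tetrahedral, so four ligands adopt the sterically favoured tetrahedral geometry.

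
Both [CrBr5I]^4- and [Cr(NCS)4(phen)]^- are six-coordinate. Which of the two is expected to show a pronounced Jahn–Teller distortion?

[CrBr5I]^4-

[CrBr5I]^4-: Ligand charges: each bromide is −1; each iodide is −1. With an overall charge of −4 the chromium centre must be in the +2 oxidation state. Cr sits in group 6, so the d-electron count is 6 − 2 = 4. Bromide and iodide are weak-field ligands for a first-row metal, so the complex is high-spin. The t₂g³e_g¹ (high-spin) configuration has an unevenly filled e_g set; the Jahn–Teller theorem predicts a tetragonal distortion (typically axial elongation) to lift the degeneracy.
[Cr(NCS)4(phen)]^-: Summing ligand charges against the −1 overall charge gives an oxidation state of +3 for chromium. Group 6 minus oxidation state 3 gives a d³ configuration. The d³ configuration leaves the e_g set evenly filled (or empty) — no strong Jahn–Teller driving force.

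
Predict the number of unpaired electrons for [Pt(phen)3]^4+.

Ligand charges: 1,10-phenanthroline is neutral. With an overall charge of +4 the platinum centre must be in the +4 oxidation state.
Platinum is a group-10 element; Pt(IV) is therefore d⁶.
Counting donor atoms: 3×1,10-phenanthroline (bidentate) → 6 donors. Coordination number = 6.
The spin state decides the count: a 5d ion has a large Δₒ and is invariably low-spin.
An octahedral low-spin d⁶ ion is t₂g⁶e_g⁰, giving 0 unpaired electrons.

0 unpaired electrons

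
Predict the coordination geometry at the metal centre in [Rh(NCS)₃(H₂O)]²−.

Summing ligand charges against the −2 overall charge gives an oxidation state of +1 for rhodium.
Rhodium is a group-9 element; Rh(I) is therefore d⁸.
Coordination number: 4.
A 4d d⁸ ion has a large crystal-field splitting; square planar leaves the high-energy d_{x²−y²} orbital empty and maximises CFSE.

square planar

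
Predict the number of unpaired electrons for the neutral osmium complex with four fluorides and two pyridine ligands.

Each fluoride is −1; pyridine is neutral; balancing the 0 overall charge requires Os(IV).
Group 8 minus oxidation state 4 gives a d⁴ configuration.
The spin state decides the count: a 5d ion has a large Δₒ and is invariably low-spin.
An octahedral low-spin d⁴ ion is t₂g⁴e_g⁰, giving 2 unpaired electrons.

2 unpaired electrons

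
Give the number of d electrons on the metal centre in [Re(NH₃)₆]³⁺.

Ligand charges: ammonia is neutral. With an overall charge of +3 the rhenium centre must be in the +3 oxidation state.
Re sits in group 7, so the d-electron count is 7 − 3 = 4.

d⁴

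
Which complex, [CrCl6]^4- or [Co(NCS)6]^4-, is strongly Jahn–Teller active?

[CrCl6]^4-: Ligand charges: each chloride is −1. With an overall charge of −4 the chromium centre must be in the +2 oxidation state. Group 6 minus oxidation state 2 gives a d⁴ configuration. Chloride is a weak-field ligand for a first-row metal, so the complex is high-spin. The t₂g³e_g¹ (high-spin) configuration has an unevenly filled e_g set; the Jahn–Teller theorem predicts a tetragonal distortion (typically axial elongation) to lift the degeneracy.
[Co(NCS)6]^4-: Each isothiocyanate is −1; balancing the −4 overall charge requires Co(II). Co sits in group 9, so the d-electron count is 9 − 2 = 7. Isothiocyanate is a weak-field ligand for a first-row metal, so the complex is high-spin. The d⁷ configuration leaves the e_g set evenly filled (or empty) — no strong Jahn–Teller driving force.

[CrCl6]^4-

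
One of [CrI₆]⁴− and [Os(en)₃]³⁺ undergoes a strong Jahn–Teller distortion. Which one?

[CrI₆]⁴−

[CrI₆]⁴−: Each iodide is −1; balancing the −4 overall charge requires Cr(II). Chromium is a group-6 element; Cr(II) is therefore d⁴. Iodide is a weak-field ligand for a first-row metal, so the complex is high-spin. The t₂g³e_g¹ (high-spin) configuration has an unevenly filled e_g set; the Jahn–Teller theorem predicts a tetragonal distortion (typically axial elongation) to lift the degeneracy.
[Os(en)₃]³⁺: Ligand charges: ethylenediamine is neutral. With an overall charge of +3 the osmium centre must be in the +3 oxidation state. Osmium is a group-8 element; Os(III) is therefore d⁵. A 5d ion has a large Δₒ and is invariably low-spin. The d⁵ configuration leaves the e_g set evenly filled (or empty) — no strong Jahn–Teller driving force.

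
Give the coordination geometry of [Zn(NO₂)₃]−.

Summing ligand charges against the −1 overall charge gives an oxidation state of +2 for zinc.
Group 12 minus oxidation state 2 gives a d¹⁰ configuration.
With 3 monodentate ligands the coordination number is 3.
Three ligands around a d¹⁰ centre minimise repulsion in a trigonal-planar arrangement.

trigonal planar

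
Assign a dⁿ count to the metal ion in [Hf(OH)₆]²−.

d0

Ligand charges: each hydroxide is −1. With an overall charge of −2 the hafnium centre must be in the +4 oxidation state.
Group 4 minus oxidation state 4 gives a d⁰ configuration.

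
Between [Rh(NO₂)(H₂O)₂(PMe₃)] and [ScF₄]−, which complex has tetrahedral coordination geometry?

For [Rh(NO₂)(H₂O)₂(PMe₃)]: Ligand charges: each nitro (N-bound nitrite) is −1; water is neutral; trimethylphosphine is neutral. With an overall charge of 0 the rhodium centre must be in the +1 oxidation state. Rh sits in group 9, so the d-electron count is 9 − 1 = 8. A 4d d⁸ ion has a large crystal-field splitting; square planar leaves the high-energy d_{x²−y²} orbital empty and maximises CFSE. → square planar.
For [ScF₄]−: Each fluoride is −1; balancing the −1 overall charge requires Sc(III). Group 3 minus oxidation state 3 gives a d⁰ configuration. A d⁰ ion has no crystal-field stabilisation preference between square planar and tetrahedral, so four ligands adopt the sterically favoured tetrahedral geometry. → tetrahedral.

[ScF₄]−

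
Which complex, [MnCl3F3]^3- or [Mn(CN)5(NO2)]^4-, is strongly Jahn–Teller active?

[MnCl3F3]^3-: Summing ligand charges against the −3 overall charge gives an oxidation state of +3 for manganese. Group 7 minus oxidation state 3 gives a d⁴ configuration. Chloride and fluoride are weak-field ligands for a first-row metal, so the complex is high-spin. The t₂g³e_g¹ (high-spin) configuration has an unevenly filled e_g set; the Jahn–Teller theorem predicts a tetragonal distortion (typically axial elongation) to lift the degeneracy.
[Mn(CN)5(NO2)]^4-: Ligand charges: each cyanide is −1; each nitro (N-bound nitrite) is −1. With an overall charge of −4 the manganese centre must be in the +2 oxidation state. Manganese is a group-7 element; Mn(II) is therefore d⁵. Cyanide and nitro (N-bound nitrite) are strong-field ligands (high in the spectrochemical series) for a first-row metal, so the complex is low-spin. The d⁵ configuration leaves the e_g set evenly filled (or empty) — no strong Jahn–Teller driving force.

[MnCl3F3]^3-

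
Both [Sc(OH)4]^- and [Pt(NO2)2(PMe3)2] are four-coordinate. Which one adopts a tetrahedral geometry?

For [Sc(OH)4]^-: Each hydroxide is −1; balancing the −1 overall charge requires Sc(III). Sc sits in group 3, so the d-electron count is 3 − 3 = 0. A d⁰ ion has no crystal-field stabilisation preference between square planar and tetrahedral, so four ligands adopt the sterically favoured tetrahedral geometry. → tetrahedral.
For [Pt(NO2)2(PMe3)2]: Ligand charges: each nitro (N-bound nitrite) is −1; trimethylphosphine is neutral. With an overall charge of 0 the platinum centre must be in the +2 oxidation state. Group 10 minus oxidation state 2 gives a d⁸ configuration. A 5d d⁸ ion has a large crystal-field splitting; square planar leaves the high-energy d_{x²−y²} orbital empty and maximises CFSE. → square planar.

[Sc(OH)4]^-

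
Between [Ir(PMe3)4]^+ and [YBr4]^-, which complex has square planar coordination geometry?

[Ir(PMe3)4]^+

For [Ir(PMe3)4]^+: Ligand charges: trimethylphosphine is neutral. With an overall charge of +1 the iridium centre must be in the +1 oxidation state. Group 9 minus oxidation state 1 gives a d⁸ configuration. A 5d d⁸ ion has a large crystal-field splitting; square planar leaves the high-energy d_{x²−y²} orbital empty and maximises CFSE. → square planar.
For [YBr4]^-: Ligand charges: each bromide is −1. With an overall charge of −1 the yttrium centre must be in the +3 oxidation state. Y sits in group 3, so the d-electron count is 3 − 3 = 0. A d⁰ ion has no crystal-field stabilisation preference between square planar and tetrahedral, so four ligands adopt the sterically favoured tetrahedral geometry. → tetrahedral.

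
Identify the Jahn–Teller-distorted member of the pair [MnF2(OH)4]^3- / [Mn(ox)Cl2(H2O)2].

[MnF2(OH)4]^3-

[MnF2(OH)4]^3-: Each fluoride is −1; each hydroxide is −1; balancing the −3 overall charge requires Mn(III). Manganese is a group-7 element; Mn(III) is therefore d⁴. Fluoride and hydroxide are weak-field ligands for a first-row metal, so the complex is high-spin. The t₂g³e_g¹ (high-spin) configuration has an unevenly filled e_g set; the Jahn–Teller theorem predicts a tetragonal distortion (typically axial elongation) to lift the degeneracy.
[Mn(ox)Cl2(H2O)2]: Ligand charges: each oxalate is −2; each chloride is −1; water is neutral. With an overall charge of 0 the manganese centre must be in the +4 oxidation state. Manganese is a group-7 element; Mn(IV) is therefore d³. The d³ configuration leaves the e_g set evenly filled (or empty) — no strong Jahn–Teller driving force.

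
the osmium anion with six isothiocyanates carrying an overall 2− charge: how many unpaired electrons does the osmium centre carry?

2 unpaired electrons

Each isothiocyanate is −1; balancing the −2 overall charge requires Os(IV).
Os sits in group 8, so the d-electron count is 8 − 4 = 4.
The spin state decides the count: a 5d ion has a large Δₒ and is invariably low-spin.
An octahedral low-spin d⁴ ion is t₂g⁴e_g⁰, giving 2 unpaired electrons.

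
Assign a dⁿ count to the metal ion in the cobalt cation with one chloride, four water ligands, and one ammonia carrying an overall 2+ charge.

Ligand charges: each chloride is −1; water is neutral; ammonia is neutral. With an overall charge of +2 the cobalt centre must be in the +3 oxidation state.
Co sits in group 9, so the d-electron count is 9 − 3 = 6.

d⁶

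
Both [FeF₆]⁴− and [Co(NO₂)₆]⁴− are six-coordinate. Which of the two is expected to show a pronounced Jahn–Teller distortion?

[Co(NO₂)₆]⁴−

[FeF₆]⁴−: Each fluoride is −1; balancing the −4 overall charge requires Fe(II). Iron is a group-8 element; Fe(II) is therefore d⁶. Fluoride is a weak-field ligand for a first-row metal, so the complex is high-spin. The d⁶ configuration leaves the e_g set evenly filled (or empty) — no strong Jahn–Teller driving force.
[Co(NO₂)₆]⁴−: Summing ligand charges against the −4 overall charge gives an oxidation state of +2 for cobalt. Group 9 minus oxidation state 2 gives a d⁷ configuration. Nitro (N-bound nitrite) is a strong-field ligand (high in the spectrochemical series) for a first-row metal, so the complex is low-spin. The t₂g⁶e_g¹ (low-spin) configuration has an unevenly filled e_g set; the Jahn–Teller theorem predicts a tetragonal distortion (typically axial elongation) to lift the degeneracy.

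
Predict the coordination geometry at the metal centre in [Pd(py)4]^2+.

Pyridine is neutral; balancing the +2 overall charge requires Pd(II).
Pd sits in group 10, so the d-electron count is 10 − 2 = 8.
With 4 monodentate ligands the coordination number is 4.
A 4d d⁸ ion has a large crystal-field splitting; square planar leaves the high-energy d_{x²−y²} orbital empty and maximises CFSE.

square planar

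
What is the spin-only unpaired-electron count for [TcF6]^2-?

Each fluoride is −1; balancing the −2 overall charge requires Tc(IV).
Tc sits in group 7, so the d-electron count is 7 − 4 = 3.
In an octahedral field the d³ configuration is t₂g³e_g⁰ (only one arrangement possible), giving 3 unpaired electrons.

3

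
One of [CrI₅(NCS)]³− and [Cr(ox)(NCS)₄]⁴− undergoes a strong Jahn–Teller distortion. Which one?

[CrI₅(NCS)]³−: Ligand charges: each iodide is −1; each isothiocyanate is −1. With an overall charge of −3 the chromium centre must be in the +3 oxidation state. Group 6 minus oxidation state 3 gives a d³ configuration. The d³ configuration leaves the e_g set evenly filled (or empty) — no strong Jahn–Teller driving force.
[Cr(ox)(NCS)₄]⁴−: Summing ligand charges against the −4 overall charge gives an oxidation state of +2 for chromium. Chromium is a group-6 element; Cr(II) is therefore d⁴. Isothiocyanate and oxalate are weak-field ligands for a first-row metal, so the complex is high-spin. The t₂g³e_g¹ (high-spin) configuration has an unevenly filled e_g set; the Jahn–Teller theorem predicts a tetragonal distortion (typically axial elongation) to lift the degeneracy.

[Cr(ox)(NCS)₄]⁴−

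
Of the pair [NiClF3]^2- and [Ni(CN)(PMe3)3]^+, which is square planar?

[Ni(CN)(PMe3)3]^+

For [NiClF3]^2-: Each chloride is −1; each fluoride is −1; balancing the −2 overall charge requires Ni(II). Nickel is a group-10 element; Ni(II) is therefore d⁸. Chloride and fluoride are weak-field ligands. With weak-field ligands the CFSE gain from square planar is small, so a 3d d⁸ ion takes the sterically preferred tetrahedral geometry. → tetrahedral.
For [Ni(CN)(PMe3)3]^+: Summing ligand charges against the +1 overall charge gives an oxidation state of +2 for nickel. Ni sits in group 10, so the d-electron count is 10 − 2 = 8. Cyanide and trimethylphosphine are strong-field ligands (high in the spectrochemical series). A 3d d⁸ ion with strong-field ligands gains enough CFSE to favour square planar over tetrahedral. → square planar.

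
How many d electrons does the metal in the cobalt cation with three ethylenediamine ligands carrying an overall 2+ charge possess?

Summing ligand charges against the +2 overall charge gives an oxidation state of +2 for cobalt.
Cobalt is a group-9 element; Co(II) is therefore d⁷.

d⁷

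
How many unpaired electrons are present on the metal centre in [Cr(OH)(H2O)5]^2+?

3

Each hydroxide is −1; water is neutral; balancing the +2 overall charge requires Cr(III).
Group 6 minus oxidation state 3 gives a d³ configuration.
In an octahedral field the d³ configuration is t₂g³e_g⁰ (only one arrangement possible), giving 3 unpaired electrons.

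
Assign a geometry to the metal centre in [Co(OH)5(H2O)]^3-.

Ligand charges: each hydroxide is −1; water is neutral. With an overall charge of −3 the cobalt centre must be in the +2 oxidation state.
Cobalt is a group-9 element; Co(II) is therefore d⁷.
Coordination number: 6.
Six donors around a single metal centre give an octahedral coordination sphere.

octahedral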